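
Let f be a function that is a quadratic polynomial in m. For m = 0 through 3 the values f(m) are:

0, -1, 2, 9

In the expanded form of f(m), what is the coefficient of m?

-3

First differences: -1, 3, 7. Second differences: 4, 4.
Level-2 differences are constant, so f has degree 2.
Fitting a degree-2 polynomial gives f(m) = 2m² - 3m.
The coefficient of m is -3.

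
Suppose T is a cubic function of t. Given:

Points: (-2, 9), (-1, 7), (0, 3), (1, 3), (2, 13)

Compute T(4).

First differences: -2, -4, 0, 10. Second differences: -2, 4, 10. Third differences: 6, 6.
Level-3 differences are constant, so T has degree 3.
Fitting a degree-3 polynomial gives T(t) = t³ + 2t² - 3t + 3.
Then T(4) = 87.

87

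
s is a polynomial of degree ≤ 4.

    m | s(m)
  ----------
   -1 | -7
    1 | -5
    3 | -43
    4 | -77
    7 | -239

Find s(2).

-19

Write s(m) = am^4 + bm³ + cm² + dm + e; the 5 given values yield a linear system in the 5 coefficients.
Solving, the top 2 coefficients vanish, and s(m) = -5m² + m - 1.
Then s(2) = -19.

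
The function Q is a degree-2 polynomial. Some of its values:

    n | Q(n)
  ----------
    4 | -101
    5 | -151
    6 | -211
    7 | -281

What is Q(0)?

First differences: -50, -60, -70. Second differences: -10, -10.
Level-2 differences are constant, so Q has degree 2.
Fitting a degree-2 polynomial gives Q(n) = -5n² - 5n - 1.
The constant term is Q(0) = -1.

-1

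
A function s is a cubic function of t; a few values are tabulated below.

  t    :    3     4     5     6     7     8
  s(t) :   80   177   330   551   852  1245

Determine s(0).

Write s(t) = at³ + bt² + ct + d; the 6 given values yield a linear system in the 4 coefficients.
Solving, s(t) = 2t³ + 4t² - 5t + 5.
Then s(0) = 5.

5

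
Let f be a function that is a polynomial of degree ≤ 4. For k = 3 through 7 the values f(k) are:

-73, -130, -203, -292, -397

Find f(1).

-7

First differences: -57, -73, -89, -105. Second differences: -16, -16, -16.
Level-2 differences are constant, so f has degree 2.
Fitting a degree-2 polynomial gives f(k) = -8k² - k + 2.
Then f(1) = -7.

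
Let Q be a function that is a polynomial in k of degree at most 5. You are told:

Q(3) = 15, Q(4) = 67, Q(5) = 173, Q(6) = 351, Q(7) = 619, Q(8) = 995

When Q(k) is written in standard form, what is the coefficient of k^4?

First differences: 52, 106, 178, 268, 376. Second differences: 54, 72, 90, 108. Third differences: 18, 18, 18.
Level-3 differences are constant, so Q has degree 3.
Fitting a degree-3 polynomial gives Q(k) = 3k³ - 9k² + 4k + 3.
The coefficient of k^4 is 0.

0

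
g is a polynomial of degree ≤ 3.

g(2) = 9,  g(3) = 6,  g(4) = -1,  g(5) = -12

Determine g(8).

Write g(k) = ak³ + bk² + ck + d; the 4 given values yield a linear system in the 4 coefficients.
Solving, the leading coefficient vanishes, and g(k) = -2k² + 7k + 3.
Then g(8) = -69.

-69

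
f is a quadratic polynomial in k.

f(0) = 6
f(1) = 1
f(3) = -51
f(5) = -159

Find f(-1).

Write f(k) = ak² + bk + c; the 4 given values yield a linear system in the 3 coefficients.
Solving, f(k) = -7k² + 2k + 6.
Then f(-1) = -3.

-3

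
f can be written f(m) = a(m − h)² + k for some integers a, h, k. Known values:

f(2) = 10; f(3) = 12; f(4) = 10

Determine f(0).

First differences 2, -2; second difference -4 = 2a, so a = -2.
Expanding, the m-coefficient is −2ah = 4h; matching it to the data gives h = 3, and then k = 12.
So f(m) = -2(m − 3)² + 12.
f(0) = -2·(-3)² + 12 = -6.

-6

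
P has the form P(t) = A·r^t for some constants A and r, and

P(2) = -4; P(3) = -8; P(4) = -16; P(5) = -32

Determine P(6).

Consecutive ratio: -8/(-4) = 2, and -16/(-8) = 2, so r = 2.
Then A·2^2 = -4 gives A = -1, and P(t) = -1·2^t.
P(6) = -1·2^6 = -64.

-64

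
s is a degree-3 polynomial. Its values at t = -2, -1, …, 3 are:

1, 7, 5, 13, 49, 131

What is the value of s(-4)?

First differences: 6, -2, 8, 36, 82. Second differences: -8, 10, 28, 46. Third differences: 18, 18, 18.
Level-3 differences are constant, so s has degree 3.
Fitting a degree-3 polynomial gives s(t) = 3t³ + 5t² + 5.
Then s(-4) = -107.

-107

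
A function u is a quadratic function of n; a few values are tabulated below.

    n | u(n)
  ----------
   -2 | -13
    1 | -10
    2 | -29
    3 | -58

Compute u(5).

Write u(n) = an² + bn + c; the 4 given values yield a linear system in the 3 coefficients.
Solving, u(n) = -5n² - 4n - 1.
Then u(5) = -146.

-146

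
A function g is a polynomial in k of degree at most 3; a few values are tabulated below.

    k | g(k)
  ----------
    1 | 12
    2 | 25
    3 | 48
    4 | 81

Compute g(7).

240

Write g(k) = ak³ + bk² + ck + d; the 4 given values yield a linear system in the 4 coefficients.
Solving, the leading coefficient vanishes, and g(k) = 5k² - 2k + 9.
Then g(7) = 240.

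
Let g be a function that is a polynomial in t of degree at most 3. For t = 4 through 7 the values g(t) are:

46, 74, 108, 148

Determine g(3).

First differences: 28, 34, 40. Second differences: 6, 6.
Level-2 differences are constant, so g has degree 2.
Fitting a degree-2 polynomial gives g(t) = 3t² + t - 6.
Then g(3) = 24.

24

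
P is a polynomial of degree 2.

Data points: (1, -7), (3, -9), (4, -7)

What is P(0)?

Write P(k) = ak² + bk + c; the 3 given values yield a linear system in the 3 coefficients.
Solving, P(k) = k² - 5k - 3.
Then P(0) = -3.

-3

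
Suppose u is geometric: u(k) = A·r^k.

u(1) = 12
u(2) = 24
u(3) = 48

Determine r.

2

Consecutive ratio: 24/12 = 2, and 48/24 = 2, so r = 2.
Then A·2^1 = 12 gives A = 6, and u(k) = 6·2^k.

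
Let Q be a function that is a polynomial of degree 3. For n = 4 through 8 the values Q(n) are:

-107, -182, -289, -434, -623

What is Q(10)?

-1157

First differences: -75, -107, -145, -189. Second differences: -32, -38, -44. Third differences: -6, -6.
Level-3 differences are constant, so Q has degree 3.
Fitting a degree-3 polynomial gives Q(n) = -n³ - n² - 5n - 7.
Then Q(10) = -1157.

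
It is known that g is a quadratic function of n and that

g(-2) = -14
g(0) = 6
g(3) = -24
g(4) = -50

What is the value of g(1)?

Write g(n) = an² + bn + c; the 4 given values yield a linear system in the 3 coefficients.
Solving, g(n) = -4n² + 2n + 6.
Then g(1) = 4.

4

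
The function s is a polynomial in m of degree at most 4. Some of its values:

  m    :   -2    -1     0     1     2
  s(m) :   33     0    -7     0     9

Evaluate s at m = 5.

-72

First differences: -33, -7, 7, 9. Second differences: 26, 14, 2. Third differences: -12, -12.
Level-3 differences are constant, so s has degree 3.
Fitting a degree-3 polynomial gives s(m) = -2m³ + 7m² + 2m - 7.
Then s(5) = -72.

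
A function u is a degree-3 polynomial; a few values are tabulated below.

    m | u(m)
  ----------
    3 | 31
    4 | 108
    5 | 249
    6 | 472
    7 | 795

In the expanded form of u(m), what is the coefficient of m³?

First differences: 77, 141, 223, 323. Second differences: 64, 82, 100. Third differences: 18, 18.
Level-3 differences are constant, so u has degree 3.
Fitting a degree-3 polynomial gives u(m) = 3m³ - 4m² - 6m + 4.
The coefficient of m³ is 3.

3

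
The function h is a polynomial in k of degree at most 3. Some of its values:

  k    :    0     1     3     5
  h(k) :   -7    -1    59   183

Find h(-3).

71

Write h(k) = ak³ + bk² + ck + d; the 4 given values yield a linear system in the 4 coefficients.
Solving, the leading coefficient vanishes, and h(k) = 8k² - 2k - 7.
Then h(-3) = 71.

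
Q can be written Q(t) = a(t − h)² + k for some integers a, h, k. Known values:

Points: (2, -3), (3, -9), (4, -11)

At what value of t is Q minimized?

First differences -6, -2; second difference 4 = 2a, so a = 2.
Expanding, the t-coefficient is −2ah = -4h; matching it to the data gives h = 4, and then k = -11.
So Q(t) = 2(t − 4)² − 11.
Hence h = 4.

4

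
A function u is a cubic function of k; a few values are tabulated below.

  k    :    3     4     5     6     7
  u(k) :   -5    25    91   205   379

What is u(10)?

First differences: 30, 66, 114, 174. Second differences: 36, 48, 60. Third differences: 12, 12.
Level-3 differences are constant, so u has degree 3.
Fitting a degree-3 polynomial gives u(k) = 2k³ - 6k² - 2k + 1.
Then u(10) = 1381.

1381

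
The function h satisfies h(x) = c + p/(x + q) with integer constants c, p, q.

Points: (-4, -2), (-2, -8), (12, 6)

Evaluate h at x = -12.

(h(x) − c)(x + q) = p for each data point; the three points give a linear system in c and q, then p follows.
Solving: c = 4, q = 0, p = 24, so h(x) = 4 + 24/(x + 0).
Then h(-12) = 4 + 24/(-12) = 2.

2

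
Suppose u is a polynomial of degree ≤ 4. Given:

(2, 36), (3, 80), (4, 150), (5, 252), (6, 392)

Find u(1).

12

First differences: 44, 70, 102, 140. Second differences: 26, 32, 38. Third differences: 6, 6.
Level-3 differences are constant, so u has degree 3.
Fitting a degree-3 polynomial gives u(n) = n³ + 4n² + 5n + 2.
Then u(1) = 12.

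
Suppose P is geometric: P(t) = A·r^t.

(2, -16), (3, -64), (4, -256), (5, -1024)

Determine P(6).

-4096

Consecutive ratio: -64/(-16) = 4, and -256/(-64) = 4, so r = 4.
Then A·4^2 = -16 gives A = -1, and P(t) = -1·4^t.
P(6) = -1·4^6 = -4096.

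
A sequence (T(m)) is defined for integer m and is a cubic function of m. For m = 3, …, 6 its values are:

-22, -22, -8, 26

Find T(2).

Write T(m) = am³ + bm² + cm + d; the 4 given values yield a linear system in the 4 coefficients.
Solving, T(m) = m³ - 5m² - 2m + 2.
Then T(2) = -14.

-14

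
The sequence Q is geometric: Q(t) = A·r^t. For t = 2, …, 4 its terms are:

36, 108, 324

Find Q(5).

Consecutive ratio: 108/36 = 3, and 324/108 = 3, so r = 3.
Then A·3^2 = 36 gives A = 4, and Q(t) = 4·3^t.
Q(5) = 4·3^5 = 972.

972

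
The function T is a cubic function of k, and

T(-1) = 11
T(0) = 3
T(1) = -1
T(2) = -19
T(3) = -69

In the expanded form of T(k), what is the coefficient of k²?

2

Write T(k) = ak³ + bk² + ck + d; the 5 given values yield a linear system in the 4 coefficients.
Solving, T(k) = -3k³ + 2k² - 3k + 3.
The coefficient of k² is 2.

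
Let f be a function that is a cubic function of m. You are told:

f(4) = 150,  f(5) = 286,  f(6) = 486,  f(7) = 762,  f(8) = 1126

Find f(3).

First differences: 136, 200, 276, 364. Second differences: 64, 76, 88. Third differences: 12, 12.
Level-3 differences are constant, so f has degree 3.
Fitting a degree-3 polynomial gives f(m) = 2m³ + 2m² - 4m + 6.
Then f(3) = 66.

66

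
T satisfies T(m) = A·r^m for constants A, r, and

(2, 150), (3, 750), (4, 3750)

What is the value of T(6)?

Consecutive ratio: 750/150 = 5, and 3750/750 = 5, so r = 5.
Then A·5^2 = 150 gives A = 6, and T(m) = 6·5^m.
T(6) = 6·5^6 = 93750.

93750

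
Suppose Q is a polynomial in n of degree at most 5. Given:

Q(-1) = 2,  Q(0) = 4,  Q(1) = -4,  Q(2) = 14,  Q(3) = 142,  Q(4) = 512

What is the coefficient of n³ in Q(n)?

2

Write Q(n) = an^5 + bn^4 + cn³ + dn² + en + p; the 6 given values yield a linear system in the 6 coefficients.
Solving, the leading coefficient vanishes, and Q(n) = 2n^4 + 2n³ - 7n² - 5n + 4.
The coefficient of n³ is 2.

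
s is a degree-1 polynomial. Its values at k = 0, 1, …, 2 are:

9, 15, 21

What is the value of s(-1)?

3

First differences: 6, 6.
Level-1 differences are constant, so s has degree 1.
Fitting a degree-1 polynomial gives s(k) = 6k + 9.
Then s(-1) = 3.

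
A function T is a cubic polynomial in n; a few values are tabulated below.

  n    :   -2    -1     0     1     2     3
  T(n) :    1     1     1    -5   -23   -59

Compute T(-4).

First differences: 0, 0, -6, -18, -36. Second differences: 0, -6, -12, -18. Third differences: -6, -6, -6.
Level-3 differences are constant, so T has degree 3.
Fitting a degree-3 polynomial gives T(n) = -n³ - 3n² - 2n + 1.
Then T(-4) = 25.

25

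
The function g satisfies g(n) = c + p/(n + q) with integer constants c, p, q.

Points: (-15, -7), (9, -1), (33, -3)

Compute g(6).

(g(n) − c)(n + q) = p for each data point; the three points give a linear system in c and q, then p follows.
Solving: c = -4, q = 3, p = 36, so g(n) = -4 + 36/(n + 3).
Then g(6) = -4 + 36/9 = 0.

0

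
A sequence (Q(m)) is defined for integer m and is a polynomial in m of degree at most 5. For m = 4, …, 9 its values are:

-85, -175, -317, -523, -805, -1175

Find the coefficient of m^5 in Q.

Write Q(m) = am^5 + bm^4 + cm³ + dm² + em + p; the 6 given values yield a linear system in the 6 coefficients.
Solving, the top 2 coefficients vanish, and Q(m) = -2m³ + 4m² - 4m - 5.
The coefficient of m^5 is 0.

0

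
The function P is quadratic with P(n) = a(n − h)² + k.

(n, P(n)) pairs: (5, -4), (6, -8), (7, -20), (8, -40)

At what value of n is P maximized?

5

First differences -4, -12, -20; second difference -8 = 2a, so a = -4.
Expanding, the n-coefficient is −2ah = 8h; matching it to the data gives h = 5, and then k = -4.
So P(n) = -4(n − 5)² − 4.
Hence h = 5.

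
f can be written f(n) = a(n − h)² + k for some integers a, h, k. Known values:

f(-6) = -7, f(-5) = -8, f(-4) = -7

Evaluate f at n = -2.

First differences -1, 1; second difference 2 = 2a, so a = 1.
Expanding, the n-coefficient is −2ah = -2h; matching it to the data gives h = -5, and then k = -8.
So f(n) = 1(n + 5)² − 8.
f(-2) = 1·3² − 8 = 1.

1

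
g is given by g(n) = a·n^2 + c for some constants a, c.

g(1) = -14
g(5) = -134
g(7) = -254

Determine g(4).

From g(1) = -14 and g(5) = -134: 1a + c = -14 and 25a + c = -134.
Subtracting: 24a = -120, so a = -5; then c = -14 − (-5)·1 = -9.
So g(n) = -5n² − 9, and g(4) = -89.

-89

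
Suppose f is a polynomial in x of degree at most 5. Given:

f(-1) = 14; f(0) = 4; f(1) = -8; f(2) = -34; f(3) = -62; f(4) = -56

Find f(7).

886

First differences: -10, -12, -26, -28, 6. Second differences: -2, -14, -2, 34. Third differences: -12, 12, 36. Fourth differences: 24, 24.
Level-4 differences are constant, so f has degree 4.
Fitting a degree-4 polynomial gives f(x) = x^4 - 4x³ - 2x² - 7x + 4.
Then f(7) = 886.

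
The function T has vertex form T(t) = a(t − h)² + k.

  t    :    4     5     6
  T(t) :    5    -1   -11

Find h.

3

First differences -6, -10; second difference -4 = 2a, so a = -2.
Expanding, the t-coefficient is −2ah = 4h; matching it to the data gives h = 3, and then k = 7.
So T(t) = -2(t − 3)² + 7.
Hence h = 3.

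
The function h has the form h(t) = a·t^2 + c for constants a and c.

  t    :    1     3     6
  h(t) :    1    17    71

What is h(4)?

31

From h(1) = 1 and h(3) = 17: 1a + c = 1 and 9a + c = 17.
Subtracting: 8a = 16, so a = 2; then c = 1 − 2·1 = -1.
So h(t) = 2t² − 1, and h(4) = 31.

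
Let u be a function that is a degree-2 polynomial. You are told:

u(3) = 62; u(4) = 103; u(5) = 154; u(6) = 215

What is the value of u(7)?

First differences: 41, 51, 61. Second differences: 10, 10.
Level-2 differences are constant, so u has degree 2.
Extending the table by one column gives the next first difference 71, so u(7) = 215 + 71 = 286.

286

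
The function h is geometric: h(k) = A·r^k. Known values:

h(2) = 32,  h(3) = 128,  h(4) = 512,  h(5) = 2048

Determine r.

Consecutive ratio: 128/32 = 4, and 512/128 = 4, so r = 4.
Then A·4^2 = 32 gives A = 2, and h(k) = 2·4^k.

4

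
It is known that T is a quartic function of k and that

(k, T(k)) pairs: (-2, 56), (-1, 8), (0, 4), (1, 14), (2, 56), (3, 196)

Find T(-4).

644

First differences: -48, -4, 10, 42, 140. Second differences: 44, 14, 32, 98. Third differences: -30, 18, 66. Fourth differences: 48, 48.
Level-4 differences are constant, so T has degree 4.
Fitting a degree-4 polynomial gives T(k) = 2k^4 - k³ + 5k² + 4k + 4.
Then T(-4) = 644.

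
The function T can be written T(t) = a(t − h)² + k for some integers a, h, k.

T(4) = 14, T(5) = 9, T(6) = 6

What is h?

7

First differences -5, -3; second difference 2 = 2a, so a = 1.
Expanding, the t-coefficient is −2ah = -2h; matching it to the data gives h = 7, and then k = 5.
So T(t) = 1(t − 7)² + 5.
Hence h = 7.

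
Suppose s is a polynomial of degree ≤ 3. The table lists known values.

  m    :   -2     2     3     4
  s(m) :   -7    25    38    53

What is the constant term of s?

Write s(m) = am³ + bm² + cm + d; the 4 given values yield a linear system in the 4 coefficients.
Solving, the leading coefficient vanishes, and s(m) = m² + 8m + 5.
The constant term is s(0) = 5.

5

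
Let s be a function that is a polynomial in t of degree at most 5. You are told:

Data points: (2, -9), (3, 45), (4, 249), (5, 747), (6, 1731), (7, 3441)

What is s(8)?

6165

Write s(t) = at^5 + bt^4 + ct³ + dt² + et + p; the 6 given values yield a linear system in the 6 coefficients.
Solving, the leading coefficient vanishes, and s(t) = 2t^4 - 4t³ + t² - 5t - 3.
Then s(8) = 6165.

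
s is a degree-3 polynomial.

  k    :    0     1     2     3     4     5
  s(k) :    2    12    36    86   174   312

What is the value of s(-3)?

Write s(k) = ak³ + bk² + ck + d; the 6 given values yield a linear system in the 4 coefficients.
Solving, s(k) = 2k³ + k² + 7k + 2.
Then s(-3) = -64.

-64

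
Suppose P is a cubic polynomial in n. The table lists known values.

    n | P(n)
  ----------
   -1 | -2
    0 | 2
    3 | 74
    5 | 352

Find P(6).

614

Write P(n) = an³ + bn² + cn + d; the 4 given values yield a linear system in the 4 coefficients.
Solving, P(n) = 3n³ - n² + 2.
Then P(6) = 614.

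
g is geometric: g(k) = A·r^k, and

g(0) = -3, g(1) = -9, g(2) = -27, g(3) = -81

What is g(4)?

Consecutive ratio: -9/(-3) = 3, and -27/(-9) = 3, so r = 3.
Then A·3^0 = -3 gives A = -3, and g(k) = -3·3^k.
g(4) = -3·3^4 = -243.

-243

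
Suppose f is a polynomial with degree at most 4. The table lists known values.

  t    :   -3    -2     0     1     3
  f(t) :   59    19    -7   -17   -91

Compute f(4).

Write f(t) = at^4 + bt³ + ct² + dt + e; the 5 given values yield a linear system in the 5 coefficients.
Solving, the leading coefficient vanishes, and f(t) = -2t³ - t² - 7t - 7.
Then f(4) = -179.

-179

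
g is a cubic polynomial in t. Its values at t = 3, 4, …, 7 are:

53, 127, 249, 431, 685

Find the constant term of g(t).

First differences: 74, 122, 182, 254. Second differences: 48, 60, 72. Third differences: 12, 12.
Level-3 differences are constant, so g has degree 3.
Fitting a degree-3 polynomial gives g(t) = 2t³ - 1.
The constant term is g(0) = -1.

-1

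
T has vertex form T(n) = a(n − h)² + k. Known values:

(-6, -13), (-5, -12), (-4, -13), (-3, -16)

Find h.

-5

First differences 1, -1, -3; second difference -2 = 2a, so a = -1.
Expanding, the n-coefficient is −2ah = 2h; matching it to the data gives h = -5, and then k = -12.
So T(n) = -1(n + 5)² − 12.
Hence h = -5.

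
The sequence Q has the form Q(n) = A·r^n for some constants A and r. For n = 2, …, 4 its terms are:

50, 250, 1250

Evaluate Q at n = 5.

Consecutive ratio: 250/50 = 5, and 1250/250 = 5, so r = 5.
Then A·5^2 = 50 gives A = 2, and Q(n) = 2·5^n.
Q(5) = 2·5^5 = 6250.

6250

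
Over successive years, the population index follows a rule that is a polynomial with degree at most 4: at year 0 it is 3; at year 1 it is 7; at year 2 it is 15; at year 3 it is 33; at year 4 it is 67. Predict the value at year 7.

325

Write the value at t as f(t).
Write f(t) = at^4 + bt³ + ct² + dt + e; the 5 given values yield a linear system in the 5 coefficients.
Solving, the leading coefficient vanishes, and f(t) = t³ - t² + 4t + 3.
Then f(7) = 325.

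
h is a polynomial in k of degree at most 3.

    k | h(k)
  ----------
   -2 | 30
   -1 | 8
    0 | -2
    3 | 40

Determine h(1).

Write h(k) = ak³ + bk² + ck + d; the 4 given values yield a linear system in the 4 coefficients.
Solving, the leading coefficient vanishes, and h(k) = 6k² - 4k - 2.
Then h(1) = 0.

0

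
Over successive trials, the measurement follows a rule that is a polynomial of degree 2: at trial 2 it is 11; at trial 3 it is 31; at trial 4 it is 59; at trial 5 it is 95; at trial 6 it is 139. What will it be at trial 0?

Write the value at k as T(k).
Write T(k) = ak² + bk + c; the 5 given values yield a linear system in the 3 coefficients.
Solving, T(k) = 4k² - 5.
Then T(0) = -5.

-5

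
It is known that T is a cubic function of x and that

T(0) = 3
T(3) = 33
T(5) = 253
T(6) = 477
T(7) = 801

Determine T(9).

1821

Write T(x) = ax³ + bx² + cx + d; the 5 given values yield a linear system in the 4 coefficients.
Solving, T(x) = 3x³ - 4x² - 5x + 3.
Then T(9) = 1821.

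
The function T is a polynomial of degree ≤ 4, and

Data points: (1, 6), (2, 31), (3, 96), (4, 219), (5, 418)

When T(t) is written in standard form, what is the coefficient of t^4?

Write T(t) = at^4 + bt³ + ct² + dt + e; the 5 given values yield a linear system in the 5 coefficients.
Solving, the leading coefficient vanishes, and T(t) = 3t³ + 2t² - 2t + 3.
The coefficient of t^4 is 0.

0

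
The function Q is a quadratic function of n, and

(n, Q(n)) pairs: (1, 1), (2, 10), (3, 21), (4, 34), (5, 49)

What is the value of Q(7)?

First differences: 9, 11, 13, 15. Second differences: 2, 2, 2.
Level-2 differences are constant, so Q has degree 2.
Fitting a degree-2 polynomial gives Q(n) = n² + 6n - 6.
Then Q(7) = 85.

85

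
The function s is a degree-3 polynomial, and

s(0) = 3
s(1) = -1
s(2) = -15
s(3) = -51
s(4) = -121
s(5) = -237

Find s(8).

Write s(t) = at³ + bt² + ct + d; the 6 given values yield a linear system in the 4 coefficients.
Solving, s(t) = -2t³ + t² - 3t + 3.
Then s(8) = -981.

-981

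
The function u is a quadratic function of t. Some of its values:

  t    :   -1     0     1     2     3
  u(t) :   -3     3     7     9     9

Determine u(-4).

First differences: 6, 4, 2, 0. Second differences: -2, -2, -2.
Level-2 differences are constant, so u has degree 2.
Fitting a degree-2 polynomial gives u(t) = -t² + 5t + 3.
Then u(-4) = -33.

-33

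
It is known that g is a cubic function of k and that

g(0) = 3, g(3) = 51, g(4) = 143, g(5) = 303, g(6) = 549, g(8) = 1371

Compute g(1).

-1

Write g(k) = ak³ + bk² + ck + d; the 6 given values yield a linear system in the 4 coefficients.
Solving, g(k) = 3k³ - 2k² - 5k + 3.
Then g(1) = -1.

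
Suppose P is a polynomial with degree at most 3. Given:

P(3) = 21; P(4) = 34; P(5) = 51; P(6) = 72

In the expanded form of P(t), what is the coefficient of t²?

2

First differences: 13, 17, 21. Second differences: 4, 4.
Level-2 differences are constant, so P has degree 2.
Fitting a degree-2 polynomial gives P(t) = 2t² - t + 6.
The coefficient of t² is 2.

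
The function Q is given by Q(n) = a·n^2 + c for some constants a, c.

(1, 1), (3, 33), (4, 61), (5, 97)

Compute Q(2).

13

From Q(1) = 1 and Q(3) = 33: 1a + c = 1 and 9a + c = 33.
Subtracting: 8a = 32, so a = 4; then c = 1 − 4·1 = -3.
So Q(n) = 4n² − 3, and Q(2) = 13.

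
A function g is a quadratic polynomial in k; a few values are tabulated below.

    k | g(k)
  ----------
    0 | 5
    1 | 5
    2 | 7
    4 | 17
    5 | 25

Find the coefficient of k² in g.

Write g(k) = ak² + bk + c; the 5 given values yield a linear system in the 3 coefficients.
Solving, g(k) = k² - k + 5.
The coefficient of k² is 1.

1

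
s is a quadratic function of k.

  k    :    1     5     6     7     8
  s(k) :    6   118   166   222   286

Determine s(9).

Write s(k) = ak² + bk + c; the 5 given values yield a linear system in the 3 coefficients.
Solving, s(k) = 4k² + 4k - 2.
Then s(9) = 358.

358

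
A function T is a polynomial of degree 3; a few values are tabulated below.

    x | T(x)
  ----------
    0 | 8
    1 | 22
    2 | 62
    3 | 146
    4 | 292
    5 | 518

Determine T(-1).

First differences: 14, 40, 84, 146, 226. Second differences: 26, 44, 62, 80. Third differences: 18, 18, 18.
Level-3 differences are constant, so T has degree 3.
Fitting a degree-3 polynomial gives T(x) = 3x³ + 4x² + 7x + 8.
Then T(-1) = 2.

2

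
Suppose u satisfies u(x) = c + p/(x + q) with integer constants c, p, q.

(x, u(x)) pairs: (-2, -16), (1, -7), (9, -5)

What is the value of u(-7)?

-1

(u(x) − c)(x + q) = p for each data point; the three points give a linear system in c and q, then p follows.
Solving: c = -4, q = 3, p = -12, so u(x) = -4 − 12/(x + 3).
Then u(-7) = -4 − 12/(-4) = -1.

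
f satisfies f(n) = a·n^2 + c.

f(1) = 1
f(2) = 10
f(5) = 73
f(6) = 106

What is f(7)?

145

From f(1) = 1 and f(2) = 10: 1a + c = 1 and 4a + c = 10.
Subtracting: 3a = 9, so a = 3; then c = 1 − 3·1 = -2.
So f(n) = 3n² − 2, and f(7) = 145.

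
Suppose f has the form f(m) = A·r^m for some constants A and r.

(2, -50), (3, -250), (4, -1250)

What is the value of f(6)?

-31250

Consecutive ratio: -250/(-50) = 5, and -1250/(-250) = 5, so r = 5.
Then A·5^2 = -50 gives A = -2, and f(m) = -2·5^m.
f(6) = -2·5^6 = -31250.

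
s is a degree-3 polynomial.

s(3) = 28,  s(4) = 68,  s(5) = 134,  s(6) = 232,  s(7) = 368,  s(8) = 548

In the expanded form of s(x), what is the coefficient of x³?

Write s(x) = ax³ + bx² + cx + d; the 6 given values yield a linear system in the 4 coefficients.
Solving, s(x) = x³ + x² - 4x + 4.
The coefficient of x³ is 1.

1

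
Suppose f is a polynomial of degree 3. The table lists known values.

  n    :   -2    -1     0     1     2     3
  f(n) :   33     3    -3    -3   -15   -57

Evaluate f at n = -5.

447

First differences: -30, -6, 0, -12, -42. Second differences: 24, 6, -12, -30. Third differences: -18, -18, -18.
Level-3 differences are constant, so f has degree 3.
Fitting a degree-3 polynomial gives f(n) = -3n³ + 3n² - 3.
Then f(-5) = 447.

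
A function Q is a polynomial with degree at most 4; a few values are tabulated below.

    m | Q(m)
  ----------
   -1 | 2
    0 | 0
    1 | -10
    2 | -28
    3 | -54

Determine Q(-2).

First differences: -2, -10, -18, -26. Second differences: -8, -8, -8.
Level-2 differences are constant, so Q has degree 2.
Fitting a degree-2 polynomial gives Q(m) = -4m² - 6m.
Then Q(-2) = -4.

-4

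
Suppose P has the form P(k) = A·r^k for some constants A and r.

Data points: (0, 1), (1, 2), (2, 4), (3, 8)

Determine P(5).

Consecutive ratio: 2/1 = 2, and 4/2 = 2, so r = 2.
Then A·2^0 = 1 gives A = 1, and P(k) = 1·2^k.
P(5) = 1·2^5 = 32.

32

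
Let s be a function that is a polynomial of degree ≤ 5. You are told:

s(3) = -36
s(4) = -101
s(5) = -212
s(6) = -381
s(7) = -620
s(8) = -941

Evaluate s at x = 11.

-2516

First differences: -65, -111, -169, -239, -321. Second differences: -46, -58, -70, -82. Third differences: -12, -12, -12.
Level-3 differences are constant, so s has degree 3.
Fitting a degree-3 polynomial gives s(x) = -2x³ + x² + 2x + 3.
Then s(11) = -2516.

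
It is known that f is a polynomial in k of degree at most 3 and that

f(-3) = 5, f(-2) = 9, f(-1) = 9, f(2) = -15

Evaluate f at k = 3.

Write f(k) = ak³ + bk² + ck + d; the 4 given values yield a linear system in the 4 coefficients.
Solving, the leading coefficient vanishes, and f(k) = -2k² - 6k + 5.
Then f(3) = -31.

-31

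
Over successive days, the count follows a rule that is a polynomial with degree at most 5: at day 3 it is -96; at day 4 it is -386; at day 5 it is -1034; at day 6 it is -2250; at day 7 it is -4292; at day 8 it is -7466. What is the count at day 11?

-27560

Write the value at n as s(n).
Write s(n) = an^5 + bn^4 + cn³ + dn² + en + p; the 6 given values yield a linear system in the 6 coefficients.
Solving, the leading coefficient vanishes, and s(n) = -2n^4 + n³ + 3n² + 2n + 6.
Then s(11) = -27560.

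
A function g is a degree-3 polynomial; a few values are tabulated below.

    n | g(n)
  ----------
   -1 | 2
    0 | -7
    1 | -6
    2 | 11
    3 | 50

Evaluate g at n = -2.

Write g(n) = an³ + bn² + cn + d; the 5 given values yield a linear system in the 4 coefficients.
Solving, g(n) = n³ + 5n² - 5n - 7.
Then g(-2) = 15.

15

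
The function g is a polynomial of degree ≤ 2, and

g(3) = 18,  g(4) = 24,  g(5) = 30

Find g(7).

First differences: 6, 6.
Level-1 differences are constant, so g has degree 1.
Fitting a degree-1 polynomial gives g(t) = 6t.
Then g(7) = 42.

42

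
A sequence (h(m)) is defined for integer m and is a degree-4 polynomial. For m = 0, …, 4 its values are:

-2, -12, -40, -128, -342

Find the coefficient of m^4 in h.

-1

Write h(m) = am^4 + bm³ + cm² + dm + e; the 5 given values yield a linear system in the 5 coefficients.
Solving, h(m) = -m^4 - m³ + m² - 9m - 2.
The coefficient of m^4 is -1.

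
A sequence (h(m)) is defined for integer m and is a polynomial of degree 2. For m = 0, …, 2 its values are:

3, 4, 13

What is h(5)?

88

Write h(m) = am² + bm + c; the 3 given values yield a linear system in the 3 coefficients.
Solving, h(m) = 4m² - 3m + 3.
Then h(5) = 88.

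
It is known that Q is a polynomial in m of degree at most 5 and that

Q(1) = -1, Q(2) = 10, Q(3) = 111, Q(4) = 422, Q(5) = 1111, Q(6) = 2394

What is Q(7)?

4535

First differences: 11, 101, 311, 689, 1283. Second differences: 90, 210, 378, 594. Third differences: 120, 168, 216. Fourth differences: 48, 48.
Level-4 differences are constant, so Q has degree 4.
Extending the table by one column gives the next first difference 2141, so Q(7) = 2394 + 2141 = 4535.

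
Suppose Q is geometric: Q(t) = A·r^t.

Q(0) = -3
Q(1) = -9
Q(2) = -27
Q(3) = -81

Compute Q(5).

Consecutive ratio: -9/(-3) = 3, and -27/(-9) = 3, so r = 3.
Then A·3^0 = -3 gives A = -3, and Q(t) = -3·3^t.
Q(5) = -3·3^5 = -729.

-729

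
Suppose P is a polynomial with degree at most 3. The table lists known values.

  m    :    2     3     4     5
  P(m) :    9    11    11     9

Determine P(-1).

First differences: 2, 0, -2. Second differences: -2, -2.
Level-2 differences are constant, so P has degree 2.
Fitting a degree-2 polynomial gives P(m) = -m² + 7m - 1.
Then P(-1) = -9.

-9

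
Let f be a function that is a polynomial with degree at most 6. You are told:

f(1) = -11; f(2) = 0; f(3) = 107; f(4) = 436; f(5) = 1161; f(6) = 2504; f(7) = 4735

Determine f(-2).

Write f(k) = ak^6 + bk^5 + ck^4 + dk³ + ek² + pk + q; the 7 given values yield a linear system in the 7 coefficients.
Solving, the top 2 coefficients vanish, and f(k) = 2k^4 + k³ - 8k² - 2k - 4.
Then f(-2) = -8.

-8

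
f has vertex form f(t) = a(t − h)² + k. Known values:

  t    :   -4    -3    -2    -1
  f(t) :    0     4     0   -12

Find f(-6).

-32

First differences 4, -4, -12; second difference -8 = 2a, so a = -4.
Expanding, the t-coefficient is −2ah = 8h; matching it to the data gives h = -3, and then k = 4.
So f(t) = -4(t + 3)² + 4.
f(-6) = -4·(-3)² + 4 = -32.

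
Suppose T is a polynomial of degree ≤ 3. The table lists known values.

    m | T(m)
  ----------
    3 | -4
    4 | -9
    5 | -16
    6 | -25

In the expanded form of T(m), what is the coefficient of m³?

Write T(m) = am³ + bm² + cm + d; the 4 given values yield a linear system in the 4 coefficients.
Solving, the leading coefficient vanishes, and T(m) = -m² + 2m - 1.
The coefficient of m³ is 0.

0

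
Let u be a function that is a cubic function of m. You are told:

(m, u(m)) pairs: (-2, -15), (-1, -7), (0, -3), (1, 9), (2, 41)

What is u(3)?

105

First differences: 8, 4, 12, 32. Second differences: -4, 8, 20. Third differences: 12, 12.
Level-3 differences are constant, so u has degree 3.
Extending the table by one column gives the next first difference 64, so u(3) = 41 + 64 = 105.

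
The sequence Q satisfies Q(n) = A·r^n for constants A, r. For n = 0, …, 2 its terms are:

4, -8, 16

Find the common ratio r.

-2

Consecutive ratio: -8/4 = -2, and 16/(-8) = -2, so r = -2.
Then A·(-2)^0 = 4 gives A = 4, and Q(n) = 4·(-2)^n.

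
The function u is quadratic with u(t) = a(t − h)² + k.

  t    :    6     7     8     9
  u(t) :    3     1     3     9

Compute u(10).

19

First differences -2, 2, 6; second difference 4 = 2a, so a = 2.
Expanding, the t-coefficient is −2ah = -4h; matching it to the data gives h = 7, and then k = 1.
So u(t) = 2(t − 7)² + 1.
u(10) = 2·3² + 1 = 19.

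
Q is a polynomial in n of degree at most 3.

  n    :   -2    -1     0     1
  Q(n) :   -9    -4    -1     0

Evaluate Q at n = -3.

Write Q(n) = an³ + bn² + cn + d; the 4 given values yield a linear system in the 4 coefficients.
Solving, the leading coefficient vanishes, and Q(n) = -n² + 2n - 1.
Then Q(-3) = -16.

-16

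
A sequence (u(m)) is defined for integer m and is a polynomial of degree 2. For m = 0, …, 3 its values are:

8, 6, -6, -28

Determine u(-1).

Write u(m) = am² + bm + c; the 4 given values yield a linear system in the 3 coefficients.
Solving, u(m) = -5m² + 3m + 8.
Then u(-1) = 0.

0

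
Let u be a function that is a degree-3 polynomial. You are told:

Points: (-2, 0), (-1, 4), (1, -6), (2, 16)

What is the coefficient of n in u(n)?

Write u(n) = an³ + bn² + cn + d; the 4 given values yield a linear system in the 4 coefficients.
Solving, u(n) = 3n³ + 3n² - 8n - 4.
The coefficient of n is -8.

-8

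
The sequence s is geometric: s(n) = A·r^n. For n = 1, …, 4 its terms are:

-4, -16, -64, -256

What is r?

Consecutive ratio: -16/(-4) = 4, and -64/(-16) = 4, so r = 4.
Then A·4^1 = -4 gives A = -1, and s(n) = -1·4^n.

4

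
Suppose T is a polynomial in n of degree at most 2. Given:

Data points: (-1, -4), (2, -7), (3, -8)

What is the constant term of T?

Write T(n) = an² + bn + c; the 3 given values yield a linear system in the 3 coefficients.
Solving, the leading coefficient vanishes, and T(n) = -n - 5.
The constant term is T(0) = -5.

-5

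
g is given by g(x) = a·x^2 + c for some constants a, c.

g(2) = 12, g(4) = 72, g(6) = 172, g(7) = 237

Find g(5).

From g(2) = 12 and g(4) = 72: 4a + c = 12 and 16a + c = 72.
Subtracting: 12a = 60, so a = 5; then c = 12 − 5·4 = -8.
So g(x) = 5x² − 8, and g(5) = 117.

117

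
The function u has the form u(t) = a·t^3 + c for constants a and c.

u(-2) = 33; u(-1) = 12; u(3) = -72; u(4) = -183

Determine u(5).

From u(-2) = 33 and u(-1) = 12: -8a + c = 33 and -1a + c = 12.
Subtracting: 7a = -21, so a = -3; then c = 33 − (-3)·(-8) = 9.
So u(t) = -3t³ + 9, and u(5) = -366.

-366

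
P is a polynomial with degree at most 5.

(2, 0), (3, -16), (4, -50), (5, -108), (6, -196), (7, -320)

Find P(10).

Write P(m) = am^5 + bm^4 + cm³ + dm² + em + p; the 6 given values yield a linear system in the 6 coefficients.
Solving, the top 2 coefficients vanish, and P(m) = -m³ + 3m + 2.
Then P(10) = -968.

-968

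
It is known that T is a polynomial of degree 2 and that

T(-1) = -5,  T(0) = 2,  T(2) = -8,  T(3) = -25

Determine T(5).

Write T(k) = ak² + bk + c; the 4 given values yield a linear system in the 3 coefficients.
Solving, T(k) = -4k² + 3k + 2.
Then T(5) = -83.

-83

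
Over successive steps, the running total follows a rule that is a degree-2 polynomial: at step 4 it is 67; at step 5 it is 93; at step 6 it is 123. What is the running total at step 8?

195

Write the value at n as Q(n).
Write Q(n) = an² + bn + c; the 3 given values yield a linear system in the 3 coefficients.
Solving, Q(n) = 2n² + 8n + 3.
Then Q(8) = 195.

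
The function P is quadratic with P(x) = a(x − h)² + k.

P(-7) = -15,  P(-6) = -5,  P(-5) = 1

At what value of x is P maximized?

-4

First differences 10, 6; second difference -4 = 2a, so a = -2.
Expanding, the x-coefficient is −2ah = 4h; matching it to the data gives h = -4, and then k = 3.
So P(x) = -2(x + 4)² + 3.
Hence h = -4.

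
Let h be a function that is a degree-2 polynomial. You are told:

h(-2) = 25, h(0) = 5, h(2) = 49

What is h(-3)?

Write h(t) = at² + bt + c; the 3 given values yield a linear system in the 3 coefficients.
Solving, h(t) = 8t² + 6t + 5.
Then h(-3) = 59.

59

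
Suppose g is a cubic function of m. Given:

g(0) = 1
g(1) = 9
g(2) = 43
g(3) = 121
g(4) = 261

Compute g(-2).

-9

First differences: 8, 34, 78, 140. Second differences: 26, 44, 62. Third differences: 18, 18.
Level-3 differences are constant, so g has degree 3.
Fitting a degree-3 polynomial gives g(m) = 3m³ + 4m² + m + 1.
Then g(-2) = -9.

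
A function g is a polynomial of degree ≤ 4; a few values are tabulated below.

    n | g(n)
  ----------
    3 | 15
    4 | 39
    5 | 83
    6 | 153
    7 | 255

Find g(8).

First differences: 24, 44, 70, 102. Second differences: 20, 26, 32. Third differences: 6, 6.
Level-3 differences are constant, so g has degree 3.
Extending the table by one column gives the next first difference 140, so g(8) = 255 + 140 = 395.

395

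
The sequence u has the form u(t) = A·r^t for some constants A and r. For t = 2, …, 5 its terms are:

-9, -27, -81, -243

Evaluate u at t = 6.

-729

Consecutive ratio: -27/(-9) = 3, and -81/(-27) = 3, so r = 3.
Then A·3^2 = -9 gives A = -1, and u(t) = -1·3^t.
u(6) = -1·3^6 = -729.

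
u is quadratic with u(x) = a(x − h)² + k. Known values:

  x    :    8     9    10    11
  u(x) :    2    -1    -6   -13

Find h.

First differences -3, -5, -7; second difference -2 = 2a, so a = -1.
Expanding, the x-coefficient is −2ah = 2h; matching it to the data gives h = 7, and then k = 3.
So u(x) = -1(x − 7)² + 3.
Hence h = 7.

7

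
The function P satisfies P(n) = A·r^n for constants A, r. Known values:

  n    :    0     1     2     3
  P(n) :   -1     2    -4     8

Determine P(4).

-16

Consecutive ratio: 2/(-1) = -2, and -4/2 = -2, so r = -2.
Then A·(-2)^0 = -1 gives A = -1, and P(n) = -1·(-2)^n.
P(4) = -1·(-2)^4 = -16.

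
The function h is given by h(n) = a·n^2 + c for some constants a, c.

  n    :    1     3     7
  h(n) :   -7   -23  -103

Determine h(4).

From h(1) = -7 and h(3) = -23: 1a + c = -7 and 9a + c = -23.
Subtracting: 8a = -16, so a = -2; then c = -7 − (-2)·1 = -5.
So h(n) = -2n² − 5, and h(4) = -37.

-37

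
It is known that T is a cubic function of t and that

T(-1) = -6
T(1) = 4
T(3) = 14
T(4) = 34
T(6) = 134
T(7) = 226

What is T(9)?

524

Write T(t) = at³ + bt² + ct + d; the 6 given values yield a linear system in the 4 coefficients.
Solving, T(t) = t³ - 3t² + 4t + 2.
Then T(9) = 524.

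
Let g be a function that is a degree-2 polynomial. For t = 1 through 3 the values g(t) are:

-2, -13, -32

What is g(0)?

Write g(t) = at² + bt + c; the 3 given values yield a linear system in the 3 coefficients.
Solving, g(t) = -4t² + t + 1.
The constant term is g(0) = 1.

1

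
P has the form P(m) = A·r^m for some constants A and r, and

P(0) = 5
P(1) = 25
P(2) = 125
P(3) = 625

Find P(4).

3125

Consecutive ratio: 25/5 = 5, and 125/25 = 5, so r = 5.
Then A·5^0 = 5 gives A = 5, and P(m) = 5·5^m.
P(4) = 5·5^4 = 3125.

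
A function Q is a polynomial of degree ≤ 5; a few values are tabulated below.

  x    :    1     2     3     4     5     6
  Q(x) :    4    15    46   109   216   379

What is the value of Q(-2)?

First differences: 11, 31, 63, 107, 163. Second differences: 20, 32, 44, 56. Third differences: 12, 12, 12.
Level-3 differences are constant, so Q has degree 3.
Fitting a degree-3 polynomial gives Q(x) = 2x³ - 2x² + 3x + 1.
Then Q(-2) = -29.

-29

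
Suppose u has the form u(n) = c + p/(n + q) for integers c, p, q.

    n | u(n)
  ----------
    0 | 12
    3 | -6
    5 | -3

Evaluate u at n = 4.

(u(n) − c)(n + q) = p for each data point; the three points give a linear system in c and q, then p follows.
Solving: c = 0, q = -1, p = -12, so u(n) = -12/(n − 1).
Then u(4) = 0 − 12/3 = -4.

-4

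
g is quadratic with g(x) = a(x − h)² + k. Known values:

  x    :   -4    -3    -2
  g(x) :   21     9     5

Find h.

-2

First differences -12, -4; second difference 8 = 2a, so a = 4.
Expanding, the x-coefficient is −2ah = -8h; matching it to the data gives h = -2, and then k = 5.
So g(x) = 4(x + 2)² + 5.
Hence h = -2.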